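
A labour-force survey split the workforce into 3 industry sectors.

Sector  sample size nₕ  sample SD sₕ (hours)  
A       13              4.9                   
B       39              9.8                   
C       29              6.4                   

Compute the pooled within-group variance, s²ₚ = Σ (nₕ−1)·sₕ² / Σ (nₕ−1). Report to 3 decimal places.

A: (13−1)·4.9² = 12·24.01 = 288.12
B: (39−1)·9.8² = 38·96.04 = 3649.52
C: (29−1)·6.4² = 28·40.96 = 1146.88
Numerator = 5084.52; denominator = Σ(nₕ−1) = 78.
s²ₚ = 5084.52/78 = 65.18615... → 65.186.

65.186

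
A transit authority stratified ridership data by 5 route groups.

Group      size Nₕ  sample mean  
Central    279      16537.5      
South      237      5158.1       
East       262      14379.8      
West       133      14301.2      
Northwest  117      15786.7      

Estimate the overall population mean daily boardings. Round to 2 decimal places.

12989.34

N = 1028; weights Wₕ = Nₕ/N = (0.2714, 0.2305, 0.2549, 0.1294, 0.1138).
x̄_st = Σ Wₕ·x̄ₕ = 0.2714·16537.5 + 0.2305·5158.1 + 0.2549·14379.8 + 0.1294·14301.2 + 0.1138·15786.7 ≈ 12989.3417...
→ 12989.34.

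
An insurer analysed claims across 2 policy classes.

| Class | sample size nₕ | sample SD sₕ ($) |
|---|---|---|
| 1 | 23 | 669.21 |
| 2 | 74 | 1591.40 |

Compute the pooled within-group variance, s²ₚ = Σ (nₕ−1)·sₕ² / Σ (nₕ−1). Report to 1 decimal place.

1: (23−1)·669.21² = 22·447842.0241 = 9852524.5302
2: (74−1)·1591.40² = 73·2532553.96 = 184876439.08
Numerator = 194728963.6102; denominator = Σ(nₕ−1) = 95.
s²ₚ = 194728963.6102/95 = 2049778.564... → 2049778.6.

2049778.6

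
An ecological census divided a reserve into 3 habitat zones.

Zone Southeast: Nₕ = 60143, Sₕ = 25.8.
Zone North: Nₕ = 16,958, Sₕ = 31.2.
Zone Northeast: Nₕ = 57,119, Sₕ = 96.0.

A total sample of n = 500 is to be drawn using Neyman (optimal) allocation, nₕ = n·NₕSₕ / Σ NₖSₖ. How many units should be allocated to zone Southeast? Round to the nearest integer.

103

Southeast: NₕSₕ = 60143·25.8 = 1551689.4
North: NₕSₕ = 16958·31.2 = 529089.6
Northeast: NₕSₕ = 57119·96.0 = 5483424
Σ NₕSₕ = 7564203.
n_Southeast = 500·1551689.4/7564203 = 102.568... → 103.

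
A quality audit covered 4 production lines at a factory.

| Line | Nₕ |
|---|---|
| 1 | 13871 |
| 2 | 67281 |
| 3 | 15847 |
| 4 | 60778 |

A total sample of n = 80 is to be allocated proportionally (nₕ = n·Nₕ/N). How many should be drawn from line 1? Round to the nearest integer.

7

Share of line 1 = 13871/157777 = 0.08792.
Allocate 80 × 0.08792 = 7.033... → 7.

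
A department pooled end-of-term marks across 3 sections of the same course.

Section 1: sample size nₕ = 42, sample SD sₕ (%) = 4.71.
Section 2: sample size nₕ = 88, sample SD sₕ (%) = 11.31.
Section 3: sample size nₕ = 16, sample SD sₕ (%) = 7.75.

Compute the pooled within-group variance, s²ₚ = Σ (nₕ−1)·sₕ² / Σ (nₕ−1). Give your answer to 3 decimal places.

Degrees of freedom: 41 + 87 + 15 = 143.
Σ(nₕ−1)sₕ² = 41·22.1841 + 87·127.9161 + 15·60.0625 = 12939.1863.
s²ₚ = 12939.1863 / 143 = 90.48382... → 90.484.

90.484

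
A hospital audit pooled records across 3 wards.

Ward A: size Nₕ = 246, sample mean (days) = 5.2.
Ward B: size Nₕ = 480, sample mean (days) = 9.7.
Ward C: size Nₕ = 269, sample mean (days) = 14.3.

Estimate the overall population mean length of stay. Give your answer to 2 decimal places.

9.83

N = 995; weights Wₕ = Nₕ/N = (0.2472, 0.4824, 0.2704).
x̄_st = Σ Wₕ·x̄ₕ = 0.2472·5.2 + 0.4824·9.7 + 0.2704·14.3 ≈ 9.8311...
→ 9.83.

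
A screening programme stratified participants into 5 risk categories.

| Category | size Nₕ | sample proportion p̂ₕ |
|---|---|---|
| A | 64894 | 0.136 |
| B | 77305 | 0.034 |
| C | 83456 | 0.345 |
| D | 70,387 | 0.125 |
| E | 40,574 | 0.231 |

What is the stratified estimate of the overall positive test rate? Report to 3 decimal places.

0.174

N = 64894 + 77305 + 83456 + 70387 + 40574 = 336616.
Overall proportion = Σ (Nₕ/N)·p̂ₕ.
Σ Nₕp̂ₕ = 8825.584 + 2628.37 + 28792.32 + 8798.375 + 9372.594 = 58417.243.
58417.243 / 336616 = 0.17354... → 0.174.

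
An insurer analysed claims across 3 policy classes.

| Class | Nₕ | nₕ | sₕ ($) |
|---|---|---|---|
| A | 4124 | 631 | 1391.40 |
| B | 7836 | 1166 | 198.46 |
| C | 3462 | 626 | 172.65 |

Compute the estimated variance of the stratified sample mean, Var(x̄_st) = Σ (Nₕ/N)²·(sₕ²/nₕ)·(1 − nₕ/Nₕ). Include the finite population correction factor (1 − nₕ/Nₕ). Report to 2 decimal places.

195.22

N = 15422; Wₕ = Nₕ/N.
class A: (4124/15422)²·1391.40²/631·(1 − 631/4124) = 185.82771
class B: (7836/15422)²·198.46²/1166·(1 − 1166/7836) = 7.42312
class C: (3462/15422)²·172.65²/626·(1 − 626/3462) = 1.96567
Sum = 195.21650 → 195.22.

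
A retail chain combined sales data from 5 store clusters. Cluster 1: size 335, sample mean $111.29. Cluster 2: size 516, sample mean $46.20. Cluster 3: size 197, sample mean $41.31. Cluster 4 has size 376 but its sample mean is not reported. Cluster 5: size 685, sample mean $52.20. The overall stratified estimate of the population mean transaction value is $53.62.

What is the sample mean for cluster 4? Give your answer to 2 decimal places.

21.46

N = 335 + 516 + 197 + 376 + 685 = 2109.
Overall total = μ·N = 53.62·2109 = 113084.58.
Subtract the known strata: 335·111.29 + 516·46.20 + 197·41.31 + 685·52.20 = 105016.42.
Remaining total for cluster 4: 113084.58 − 105016.42 = 8068.16.
Divide by its size: 8068.16 / 376 = 21.4579... → 21.46.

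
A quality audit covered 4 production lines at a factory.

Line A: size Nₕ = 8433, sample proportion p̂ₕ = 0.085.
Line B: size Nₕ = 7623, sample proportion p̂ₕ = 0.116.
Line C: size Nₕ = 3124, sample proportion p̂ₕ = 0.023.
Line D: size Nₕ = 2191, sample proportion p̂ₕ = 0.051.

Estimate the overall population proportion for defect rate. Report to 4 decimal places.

0.0835

Wₕ = Nₕ/N with N = 21371: 0.3946, 0.3567, 0.1462, 0.1025.
p̂_st = 0.3946·0.085 + 0.3567·0.116 + 0.1462·0.023 + 0.1025·0.051 ≈ 0.083509... → 0.0835.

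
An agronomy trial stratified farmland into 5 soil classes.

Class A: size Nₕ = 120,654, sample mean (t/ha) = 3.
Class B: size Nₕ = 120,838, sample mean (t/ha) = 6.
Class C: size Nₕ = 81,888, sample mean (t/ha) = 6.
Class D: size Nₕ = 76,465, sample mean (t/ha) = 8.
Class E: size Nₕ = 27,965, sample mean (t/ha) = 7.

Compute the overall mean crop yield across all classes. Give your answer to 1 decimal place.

5.6

N = 120654 + 120838 + 81888 + 76465 + 27965 = 427810.
Weight each subgroup mean by Nₕ/N and sum.
Σ Nₕx̄ₕ = 120654·3 + 120838·6 + 81888·6 + 76465·8 + 27965·7 = 361962 + 725028 + 491328 + 611720 + 195755 = 2385793.
Divide by N: 2385793 / 427810 = 5.577... → 5.6.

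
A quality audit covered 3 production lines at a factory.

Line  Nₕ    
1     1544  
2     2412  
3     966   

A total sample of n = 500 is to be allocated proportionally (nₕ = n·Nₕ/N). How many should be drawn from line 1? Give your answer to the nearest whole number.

N = 1544 + 2412 + 966 = 4922.
n_1 = 500·1544/4922 = 156.847... → 157.

157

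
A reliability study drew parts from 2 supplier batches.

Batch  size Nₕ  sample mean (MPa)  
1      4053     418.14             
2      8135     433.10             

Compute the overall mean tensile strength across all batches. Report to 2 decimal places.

N = 4053 + 8135 = 12188.
Overall mean = Σ (Nₕ/N)·x̄ₕ — weight by population share, not a simple average.
Σ Nₕx̄ₕ = 4053·418.14 + 8135·433.10 = 1694721.42 + 3523268.5 = 5217989.92.
Divide by N: 5217989.92 / 12188 = 428.1252... → 428.13.

428.13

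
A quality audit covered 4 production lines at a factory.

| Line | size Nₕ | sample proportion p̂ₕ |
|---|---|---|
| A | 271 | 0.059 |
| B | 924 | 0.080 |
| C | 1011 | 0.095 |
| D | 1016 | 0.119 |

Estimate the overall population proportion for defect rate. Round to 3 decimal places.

0.095

Wₕ = Nₕ/N with N = 3222: 0.0841, 0.2868, 0.3138, 0.3153.
p̂_st = 0.0841·0.059 + 0.2868·0.080 + 0.3138·0.095 + 0.3153·0.119 ≈ 0.09524... → 0.095.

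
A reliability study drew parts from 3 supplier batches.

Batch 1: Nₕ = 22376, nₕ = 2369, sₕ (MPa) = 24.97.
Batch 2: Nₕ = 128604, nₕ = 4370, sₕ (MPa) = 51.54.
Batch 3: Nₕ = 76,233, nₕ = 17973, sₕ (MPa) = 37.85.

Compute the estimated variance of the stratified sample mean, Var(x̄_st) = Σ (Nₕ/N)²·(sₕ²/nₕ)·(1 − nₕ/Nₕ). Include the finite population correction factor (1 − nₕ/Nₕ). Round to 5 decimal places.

0.19726

N = 227213; Wₕ = Nₕ/N.
batch 1: (22376/227213)²·24.97²/2369·(1 − 2369/22376) = 0.00228229
batch 2: (128604/227213)²·51.54²/4370·(1 − 4370/128604) = 0.18812044
batch 3: (76233/227213)²·37.85²/17973·(1 − 17973/76233) = 0.00685738
Sum = 0.19726011 → 0.19726.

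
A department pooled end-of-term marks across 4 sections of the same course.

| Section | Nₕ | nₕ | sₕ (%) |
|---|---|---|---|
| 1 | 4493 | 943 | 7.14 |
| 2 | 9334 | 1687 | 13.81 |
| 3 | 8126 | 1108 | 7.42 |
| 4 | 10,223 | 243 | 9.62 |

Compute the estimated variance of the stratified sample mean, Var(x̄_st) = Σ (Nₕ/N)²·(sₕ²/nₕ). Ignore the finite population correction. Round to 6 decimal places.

N = 32176. Term for each stratum: Wₕ²sₕ²/nₕ.
Var(x̄_st) = 0.001054128 + 0.009513575 + 0.003169258 + 0.038444701 = 0.052181662 → 0.052182.

0.052182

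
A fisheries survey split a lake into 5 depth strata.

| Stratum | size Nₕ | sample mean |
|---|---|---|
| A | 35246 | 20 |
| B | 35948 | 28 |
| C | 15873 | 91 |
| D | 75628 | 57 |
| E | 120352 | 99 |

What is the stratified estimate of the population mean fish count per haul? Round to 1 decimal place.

68.5

N = 283047; weights Wₕ = Nₕ/N = (0.1245, 0.1270, 0.0561, 0.2672, 0.4252).
x̄_st = Σ Wₕ·x̄ₕ = 0.1245·20 + 0.1270·28 + 0.0561·91 + 0.2672·57 + 0.4252·99 ≈ 68.475...
→ 68.5.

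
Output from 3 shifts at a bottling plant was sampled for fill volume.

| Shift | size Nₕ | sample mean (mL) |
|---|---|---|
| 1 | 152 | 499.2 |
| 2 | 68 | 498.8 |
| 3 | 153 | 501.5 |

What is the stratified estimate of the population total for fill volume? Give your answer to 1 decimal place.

1: 152·499.2 = 75878.4
2: 68·498.8 = 33918.4
3: 153·501.5 = 76729.5
τ̂ = Σ Nₕx̄ₕ = 186526.3.

186526.3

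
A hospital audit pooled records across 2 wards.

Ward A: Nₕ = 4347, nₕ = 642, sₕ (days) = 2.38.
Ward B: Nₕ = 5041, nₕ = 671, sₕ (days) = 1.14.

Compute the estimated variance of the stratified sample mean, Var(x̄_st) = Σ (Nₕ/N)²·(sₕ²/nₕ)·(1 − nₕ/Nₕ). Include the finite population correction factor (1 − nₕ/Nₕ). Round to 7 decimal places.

0.0020964

N = 9388. Term for each stratum: Wₕ²sₕ²/nₕ·(1−nₕ/Nₕ).
Var(x̄_st) = 0.0016123175 + 0.0004841045 = 0.0020964221 → 0.0020964.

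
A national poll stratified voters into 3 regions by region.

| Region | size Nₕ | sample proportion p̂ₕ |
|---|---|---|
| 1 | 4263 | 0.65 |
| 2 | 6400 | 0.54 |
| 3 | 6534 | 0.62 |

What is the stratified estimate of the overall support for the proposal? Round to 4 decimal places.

N = 4263 + 6400 + 6534 = 17197.
Overall proportion = Σ (Nₕ/N)·p̂ₕ.
Σ Nₕp̂ₕ = 2770.95 + 3456 + 4051.08 = 10278.03.
10278.03 / 17197 = 0.597664... → 0.5977.

0.5977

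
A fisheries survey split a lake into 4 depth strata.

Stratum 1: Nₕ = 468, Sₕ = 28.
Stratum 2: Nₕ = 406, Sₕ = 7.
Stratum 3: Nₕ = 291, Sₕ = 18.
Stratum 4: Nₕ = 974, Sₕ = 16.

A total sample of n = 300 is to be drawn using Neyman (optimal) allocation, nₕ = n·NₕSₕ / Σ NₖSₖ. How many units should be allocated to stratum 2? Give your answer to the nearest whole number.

1: NₕSₕ = 468·28 = 13104
2: NₕSₕ = 406·7 = 2842
3: NₕSₕ = 291·18 = 5238
4: NₕSₕ = 974·16 = 15584
Σ NₕSₕ = 36768.
n_2 = 300·2842/36768 = 23.189... → 23.

23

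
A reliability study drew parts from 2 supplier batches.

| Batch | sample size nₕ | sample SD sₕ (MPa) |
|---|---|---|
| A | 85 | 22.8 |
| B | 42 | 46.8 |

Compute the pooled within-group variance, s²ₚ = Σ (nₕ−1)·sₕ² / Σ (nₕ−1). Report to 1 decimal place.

1067.7

A: (85−1)·22.8² = 84·519.84 = 43666.56
B: (42−1)·46.8² = 41·2190.24 = 89799.84
Numerator = 133466.4; denominator = Σ(nₕ−1) = 125.
s²ₚ = 133466.4/125 = 1067.731... → 1067.7.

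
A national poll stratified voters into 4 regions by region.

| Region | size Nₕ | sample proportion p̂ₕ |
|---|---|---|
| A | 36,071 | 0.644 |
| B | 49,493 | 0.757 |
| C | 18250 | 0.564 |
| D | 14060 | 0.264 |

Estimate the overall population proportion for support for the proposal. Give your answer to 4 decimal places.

N = 36071 + 49493 + 18250 + 14060 = 117874.
Overall proportion = Σ (Nₕ/N)·p̂ₕ.
Σ Nₕp̂ₕ = 23229.724 + 37466.201 + 10293 + 3711.84 = 74700.765.
74700.765 / 117874 = 0.633734... → 0.6337.

0.6337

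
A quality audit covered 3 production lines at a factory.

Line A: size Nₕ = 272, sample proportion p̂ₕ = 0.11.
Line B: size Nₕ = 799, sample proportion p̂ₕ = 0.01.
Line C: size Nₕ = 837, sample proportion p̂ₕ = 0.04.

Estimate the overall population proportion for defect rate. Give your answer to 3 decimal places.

Wₕ = Nₕ/N with N = 1908: 0.1426, 0.4188, 0.4387.
p̂_st = 0.1426·0.11 + 0.4188·0.01 + 0.4387·0.04 ≈ 0.03742... → 0.037.

0.037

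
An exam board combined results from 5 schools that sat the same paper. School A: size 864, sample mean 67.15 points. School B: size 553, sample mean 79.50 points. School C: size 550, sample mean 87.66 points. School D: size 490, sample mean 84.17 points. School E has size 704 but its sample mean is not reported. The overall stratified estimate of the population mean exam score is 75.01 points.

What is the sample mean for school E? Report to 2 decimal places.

N = 864 + 553 + 550 + 490 + 704 = 3161.
Overall total = μ·N = 75.01·3161 = 237106.61.
Subtract the known strata: 864·67.15 + 553·79.50 + 550·87.66 + 490·84.17 = 191437.4.
Remaining total for school E: 237106.61 − 191437.4 = 45669.21.
Divide by its size: 45669.21 / 704 = 64.8710... → 64.87.

64.87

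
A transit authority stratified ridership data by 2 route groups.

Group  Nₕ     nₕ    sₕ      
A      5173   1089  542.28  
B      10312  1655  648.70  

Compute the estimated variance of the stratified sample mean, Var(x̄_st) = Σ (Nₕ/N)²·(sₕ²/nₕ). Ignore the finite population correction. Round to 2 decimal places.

N = 15485. Term for each stratum: Wₕ²sₕ²/nₕ.
Var(x̄_st) = 30.13574 + 112.75951 = 142.89525 → 142.90.

142.90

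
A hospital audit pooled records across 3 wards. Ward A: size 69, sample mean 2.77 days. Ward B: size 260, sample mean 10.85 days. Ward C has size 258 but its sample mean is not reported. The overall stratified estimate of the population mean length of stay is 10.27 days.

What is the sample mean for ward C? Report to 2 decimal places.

N = 69 + 260 + 258 = 587.
Overall total = μ·N = 10.27·587 = 6028.49.
Subtract the known strata: 69·2.77 + 260·10.85 = 3012.13.
Remaining total for ward C: 6028.49 − 3012.13 = 3016.36.
Divide by its size: 3016.36 / 258 = 11.6913... → 11.69.

11.69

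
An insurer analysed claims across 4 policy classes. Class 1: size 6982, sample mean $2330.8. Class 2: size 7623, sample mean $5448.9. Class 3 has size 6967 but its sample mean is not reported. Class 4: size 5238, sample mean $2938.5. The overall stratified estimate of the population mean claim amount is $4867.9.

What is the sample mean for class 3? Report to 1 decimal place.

Σ Nₕx̄ₕ = N·μ, so 6967·x̄_3 = 26810·4867.9 − (6982·2330.8 + 7623·5448.9 + 5238·2938.5).
= 130508399 − 73202473.3 = 57305925.7.
x̄_3 = 57305925.7 / 6967 = 8225.337... → 8225.3.

8225.3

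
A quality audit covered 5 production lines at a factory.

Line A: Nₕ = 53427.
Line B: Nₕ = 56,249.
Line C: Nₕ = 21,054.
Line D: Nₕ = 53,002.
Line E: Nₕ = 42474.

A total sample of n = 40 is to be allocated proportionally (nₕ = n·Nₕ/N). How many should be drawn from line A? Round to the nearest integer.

N = 53427 + 56249 + 21054 + 53002 + 42474 = 226206.
n_A = 40·53427/226206 = 9.447... → 9.

9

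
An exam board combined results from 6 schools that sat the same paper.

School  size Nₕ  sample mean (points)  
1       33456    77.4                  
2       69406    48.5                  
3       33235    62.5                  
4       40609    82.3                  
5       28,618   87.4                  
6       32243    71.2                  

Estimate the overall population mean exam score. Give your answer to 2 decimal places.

N = 237567; weights Wₕ = Nₕ/N = (0.1408, 0.2922, 0.1399, 0.1709, 0.1205, 0.1357).
x̄_st = Σ Wₕ·x̄ₕ = 0.1408·77.4 + 0.2922·48.5 + 0.1399·62.5 + 0.1709·82.3 + 0.1205·87.4 + 0.1357·71.2 ≈ 68.0730...
→ 68.07.

68.07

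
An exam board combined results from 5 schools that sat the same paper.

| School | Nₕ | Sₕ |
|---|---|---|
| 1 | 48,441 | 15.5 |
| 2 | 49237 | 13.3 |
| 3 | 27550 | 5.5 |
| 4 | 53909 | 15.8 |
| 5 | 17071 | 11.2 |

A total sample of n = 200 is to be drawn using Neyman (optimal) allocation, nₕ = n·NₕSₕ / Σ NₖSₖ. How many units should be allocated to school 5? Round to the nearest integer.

15

1: NₕSₕ = 48441·15.5 = 750835.5
2: NₕSₕ = 49237·13.3 = 654852.1
3: NₕSₕ = 27550·5.5 = 151525
4: NₕSₕ = 53909·15.8 = 851762.2
5: NₕSₕ = 17071·11.2 = 191195.2
Σ NₕSₕ = 2600170.
n_5 = 200·191195.2/2600170 = 14.706... → 15.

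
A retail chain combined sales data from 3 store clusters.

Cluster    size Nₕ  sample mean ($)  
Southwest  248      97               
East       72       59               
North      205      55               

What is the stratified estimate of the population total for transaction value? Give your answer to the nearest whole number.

Estimate total by summing Nₕ·x̄ₕ over strata.
248·97 + 72·59 + 205·55 = 24056 + 4248 + 11275 = 39579.

39579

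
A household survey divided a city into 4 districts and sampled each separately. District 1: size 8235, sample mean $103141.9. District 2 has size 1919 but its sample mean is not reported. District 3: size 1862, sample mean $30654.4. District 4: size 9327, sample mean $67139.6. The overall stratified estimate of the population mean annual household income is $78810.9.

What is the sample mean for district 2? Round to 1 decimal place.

N = 8235 + 1919 + 1862 + 9327 = 21343.
Overall total = μ·N = 78810.9·21343 = 1682061038.7.
Subtract the known strata: 8235·103141.9 + 1862·30654.4 + 9327·67139.6 = 1532663088.5.
Remaining total for district 2: 1682061038.7 − 1532663088.5 = 149397950.2.
Divide by its size: 149397950.2 / 1919 = 77851.980... → 77852.0.

77852.0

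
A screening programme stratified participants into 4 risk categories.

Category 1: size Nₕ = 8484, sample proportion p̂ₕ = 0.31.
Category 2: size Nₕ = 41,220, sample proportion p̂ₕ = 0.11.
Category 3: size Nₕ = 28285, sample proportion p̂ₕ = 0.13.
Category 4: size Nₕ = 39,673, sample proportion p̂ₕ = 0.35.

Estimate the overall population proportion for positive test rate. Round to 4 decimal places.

0.2102

Wₕ = Nₕ/N with N = 117662: 0.0721, 0.3503, 0.2404, 0.3372.
p̂_st = 0.0721·0.31 + 0.3503·0.11 + 0.2404·0.13 + 0.3372·0.35 ≈ 0.210151... → 0.2102.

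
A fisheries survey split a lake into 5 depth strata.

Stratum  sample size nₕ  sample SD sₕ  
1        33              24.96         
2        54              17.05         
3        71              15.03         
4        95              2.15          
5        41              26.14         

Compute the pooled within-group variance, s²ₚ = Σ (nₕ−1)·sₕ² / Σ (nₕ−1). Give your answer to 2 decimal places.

Degrees of freedom: 32 + 53 + 70 + 94 + 40 = 289.
Σ(nₕ−1)sₕ² = 32·623.0016 + 53·290.7025 + 70·225.9009 + 94·4.6225 + 40·683.2996 = 78922.8457.
s²ₚ = 78922.8457 / 289 = 273.0894... → 273.09.

273.09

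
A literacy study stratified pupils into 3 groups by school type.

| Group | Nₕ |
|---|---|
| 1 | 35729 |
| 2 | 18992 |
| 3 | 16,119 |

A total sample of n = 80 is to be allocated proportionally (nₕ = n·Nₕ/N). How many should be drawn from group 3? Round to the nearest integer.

Share of group 3 = 16119/70840 = 0.22754.
Allocate 80 × 0.22754 = 18.203... → 18.

18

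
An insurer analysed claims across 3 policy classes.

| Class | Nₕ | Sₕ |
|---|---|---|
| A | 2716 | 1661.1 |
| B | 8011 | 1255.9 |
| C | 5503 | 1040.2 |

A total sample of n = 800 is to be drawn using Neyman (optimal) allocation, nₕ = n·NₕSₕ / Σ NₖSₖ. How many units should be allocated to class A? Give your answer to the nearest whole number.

A: NₕSₕ = 2716·1661.1 = 4511547.6
B: NₕSₕ = 8011·1255.9 = 10061014.9
C: NₕSₕ = 5503·1040.2 = 5724220.6
Σ NₕSₕ = 20296783.1.
n_A = 800·4511547.6/20296783.1 = 177.823... → 178.

178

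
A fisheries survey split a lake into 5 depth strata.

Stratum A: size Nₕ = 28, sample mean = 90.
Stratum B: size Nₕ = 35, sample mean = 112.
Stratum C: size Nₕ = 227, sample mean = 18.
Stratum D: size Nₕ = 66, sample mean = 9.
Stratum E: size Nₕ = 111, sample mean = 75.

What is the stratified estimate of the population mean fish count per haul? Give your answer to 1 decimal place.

x̄_st = (Σ Nₕx̄ₕ) / (Σ Nₕ) = (28·90 + 35·112 + 227·18 + 66·9 + 111·75) / 467
= 19445 / 467 = 41.638... → 41.6.

41.6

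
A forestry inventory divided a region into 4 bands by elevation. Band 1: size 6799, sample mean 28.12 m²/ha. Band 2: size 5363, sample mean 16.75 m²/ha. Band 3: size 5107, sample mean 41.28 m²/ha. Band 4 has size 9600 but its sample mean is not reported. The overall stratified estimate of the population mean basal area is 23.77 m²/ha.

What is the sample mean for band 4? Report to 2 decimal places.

15.30

N = 6799 + 5363 + 5107 + 9600 = 26869.
Overall total = μ·N = 23.77·26869 = 638676.13.
Subtract the known strata: 6799·28.12 + 5363·16.75 + 5107·41.28 = 491835.09.
Remaining total for band 4: 638676.13 − 491835.09 = 146841.04.
Divide by its size: 146841.04 / 9600 = 15.2959... → 15.30.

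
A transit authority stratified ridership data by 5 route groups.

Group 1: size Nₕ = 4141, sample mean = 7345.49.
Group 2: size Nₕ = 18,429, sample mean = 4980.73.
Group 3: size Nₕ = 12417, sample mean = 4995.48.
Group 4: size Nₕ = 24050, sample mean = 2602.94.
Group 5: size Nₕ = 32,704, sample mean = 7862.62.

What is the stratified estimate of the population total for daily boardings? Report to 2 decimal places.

Population total = Σ Nₕ·x̄ₕ (each stratum's size times its mean).
4141·7345.49 + 18429·4980.73 + 12417·4995.48 + 24050·2602.94 + 32704·7862.62 = 30417674.09 + 91789873.17 + 62028875.16 + 62600707 + 257139124.48 = 503976253.90.

503976253.90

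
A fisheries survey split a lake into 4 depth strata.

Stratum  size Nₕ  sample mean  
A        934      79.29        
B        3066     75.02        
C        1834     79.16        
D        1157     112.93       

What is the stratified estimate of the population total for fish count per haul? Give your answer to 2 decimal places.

579907.63

A: 934·79.29 = 74056.86
B: 3066·75.02 = 230011.32
C: 1834·79.16 = 145179.44
D: 1157·112.93 = 130660.01
τ̂ = Σ Nₕx̄ₕ = 579907.63.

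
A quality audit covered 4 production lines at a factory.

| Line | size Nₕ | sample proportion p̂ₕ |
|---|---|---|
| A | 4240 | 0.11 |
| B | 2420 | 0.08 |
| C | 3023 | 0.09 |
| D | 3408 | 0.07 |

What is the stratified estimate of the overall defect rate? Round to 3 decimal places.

N = 4240 + 2420 + 3023 + 3408 = 13091.
Overall proportion = Σ (Nₕ/N)·p̂ₕ.
Σ Nₕp̂ₕ = 466.4 + 193.6 + 272.07 + 238.56 = 1170.63.
1170.63 / 13091 = 0.08942... → 0.089.

0.089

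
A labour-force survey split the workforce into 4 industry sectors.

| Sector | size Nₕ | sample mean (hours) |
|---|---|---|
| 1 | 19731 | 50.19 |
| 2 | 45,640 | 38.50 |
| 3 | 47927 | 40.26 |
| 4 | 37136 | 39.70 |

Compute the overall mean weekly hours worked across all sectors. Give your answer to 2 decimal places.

40.89

N = 19731 + 45640 + 47927 + 37136 = 150434.
Weight each subgroup mean by Nₕ/N and sum.
Σ Nₕx̄ₕ = 19731·50.19 + 45640·38.50 + 47927·40.26 + 37136·39.70 = 990298.89 + 1757140 + 1929541.02 + 1474299.2 = 6151279.11.
Divide by N: 6151279.11 / 150434 = 40.8902... → 40.89.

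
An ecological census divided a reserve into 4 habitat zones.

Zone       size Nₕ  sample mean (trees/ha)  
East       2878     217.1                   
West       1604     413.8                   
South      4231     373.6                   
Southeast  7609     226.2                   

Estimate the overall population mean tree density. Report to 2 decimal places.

N = 2878 + 1604 + 4231 + 7609 = 16322.
Overall mean = Σ (Nₕ/N)·x̄ₕ — weight by population share, not a simple average.
Σ Nₕx̄ₕ = 2878·217.1 + 1604·413.8 + 4231·373.6 + 7609·226.2 = 624813.8 + 663735.2 + 1580701.6 + 1721155.8 = 4590406.4.
Divide by N: 4590406.4 / 16322 = 281.2404... → 281.24.

281.24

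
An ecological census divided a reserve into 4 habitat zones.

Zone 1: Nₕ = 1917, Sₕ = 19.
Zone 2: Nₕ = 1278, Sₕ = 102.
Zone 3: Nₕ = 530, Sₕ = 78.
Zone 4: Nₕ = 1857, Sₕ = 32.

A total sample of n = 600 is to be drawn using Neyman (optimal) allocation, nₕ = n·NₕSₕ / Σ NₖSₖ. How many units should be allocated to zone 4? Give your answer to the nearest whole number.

Σ NₕSₕ = 1917·19 + 1278·102 + 530·78 + 1857·32 = 267543.
Share for 4: 59424/267543 = 0.22211.
n_4 = 600 × 0.22211 = 133.266... → 133.

133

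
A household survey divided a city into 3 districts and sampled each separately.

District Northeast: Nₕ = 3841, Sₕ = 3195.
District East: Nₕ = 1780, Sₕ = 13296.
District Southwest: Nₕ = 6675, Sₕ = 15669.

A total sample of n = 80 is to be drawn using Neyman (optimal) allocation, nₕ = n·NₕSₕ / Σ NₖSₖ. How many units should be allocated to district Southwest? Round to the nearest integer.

60

Northeast: NₕSₕ = 3841·3195 = 12271995
East: NₕSₕ = 1780·13296 = 23666880
Southwest: NₕSₕ = 6675·15669 = 104590575
Σ NₕSₕ = 140529450.
n_Southwest = 80·104590575/140529450 = 59.541... → 60.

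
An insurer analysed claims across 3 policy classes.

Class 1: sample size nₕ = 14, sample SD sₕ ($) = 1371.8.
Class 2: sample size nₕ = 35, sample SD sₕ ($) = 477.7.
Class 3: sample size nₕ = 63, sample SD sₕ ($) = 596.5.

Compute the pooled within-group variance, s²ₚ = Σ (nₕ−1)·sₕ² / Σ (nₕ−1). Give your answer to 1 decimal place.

498008.5

Degrees of freedom: 13 + 34 + 62 = 109.
Σ(nₕ−1)sₕ² = 13·1881835.24 + 34·228197.29 + 62·355812.25 = 54282925.48.
s²ₚ = 54282925.48 / 109 = 498008.491... → 498008.5.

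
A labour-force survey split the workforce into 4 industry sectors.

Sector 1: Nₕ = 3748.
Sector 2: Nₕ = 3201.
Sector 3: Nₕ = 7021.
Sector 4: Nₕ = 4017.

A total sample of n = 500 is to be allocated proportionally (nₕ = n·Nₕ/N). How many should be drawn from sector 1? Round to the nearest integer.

N = 3748 + 3201 + 7021 + 4017 = 17987.
n_1 = 500·3748/17987 = 104.186... → 104.

104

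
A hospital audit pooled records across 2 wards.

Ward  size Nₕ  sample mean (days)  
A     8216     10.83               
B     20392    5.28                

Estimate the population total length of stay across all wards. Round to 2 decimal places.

196649.04

A: 8216·10.83 = 88979.28
B: 20392·5.28 = 107669.76
τ̂ = Σ Nₕx̄ₕ = 196649.04.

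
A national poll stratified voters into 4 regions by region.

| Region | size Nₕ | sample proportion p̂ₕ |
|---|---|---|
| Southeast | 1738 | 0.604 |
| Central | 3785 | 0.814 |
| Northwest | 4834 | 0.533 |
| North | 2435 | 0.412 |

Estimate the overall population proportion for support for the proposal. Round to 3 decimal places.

0.603

Wₕ = Nₕ/N with N = 12792: 0.1359, 0.2959, 0.3779, 0.1904.
p̂_st = 0.1359·0.604 + 0.2959·0.814 + 0.3779·0.533 + 0.1904·0.412 ≈ 0.60276... → 0.603.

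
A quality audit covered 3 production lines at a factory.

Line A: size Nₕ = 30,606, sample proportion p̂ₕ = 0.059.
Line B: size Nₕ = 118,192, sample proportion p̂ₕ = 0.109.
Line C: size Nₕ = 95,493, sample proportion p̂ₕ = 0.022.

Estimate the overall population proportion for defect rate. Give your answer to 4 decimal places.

0.0687

N = 30606 + 118192 + 95493 = 244291.
Overall proportion = Σ (Nₕ/N)·p̂ₕ.
Σ Nₕp̂ₕ = 1805.754 + 12882.928 + 2100.846 = 16789.528.
16789.528 / 244291 = 0.068728... → 0.0687.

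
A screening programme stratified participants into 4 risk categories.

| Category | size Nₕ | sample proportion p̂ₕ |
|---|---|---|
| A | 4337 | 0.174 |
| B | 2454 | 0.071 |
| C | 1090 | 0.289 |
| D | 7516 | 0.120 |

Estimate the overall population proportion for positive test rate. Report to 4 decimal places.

0.1394

Wₕ = Nₕ/N with N = 15397: 0.2817, 0.1594, 0.0708, 0.4881.
p̂_st = 0.2817·0.174 + 0.1594·0.071 + 0.0708·0.289 + 0.4881·0.120 ≈ 0.139365... → 0.1394.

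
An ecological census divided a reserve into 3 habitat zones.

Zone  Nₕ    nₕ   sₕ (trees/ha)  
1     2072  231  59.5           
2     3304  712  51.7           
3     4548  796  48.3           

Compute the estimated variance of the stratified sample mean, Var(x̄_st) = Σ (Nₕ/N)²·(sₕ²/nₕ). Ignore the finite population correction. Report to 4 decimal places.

N = 9924. Term for each stratum: Wₕ²sₕ²/nₕ.
Var(x̄_st) = 0.6680792 + 0.4161095 + 0.6155291 = 1.6997178 → 1.6997.

1.6997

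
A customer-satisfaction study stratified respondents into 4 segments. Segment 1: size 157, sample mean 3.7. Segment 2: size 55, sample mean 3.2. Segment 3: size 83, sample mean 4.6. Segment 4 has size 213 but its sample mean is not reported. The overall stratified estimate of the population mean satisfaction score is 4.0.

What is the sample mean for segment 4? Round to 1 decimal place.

4.2

Σ Nₕx̄ₕ = N·μ, so 213·x̄_4 = 508·4.0 − (157·3.7 + 55·3.2 + 83·4.6).
= 2032 − 1138.7 = 893.3.
x̄_4 = 893.3 / 213 = 4.194... → 4.2.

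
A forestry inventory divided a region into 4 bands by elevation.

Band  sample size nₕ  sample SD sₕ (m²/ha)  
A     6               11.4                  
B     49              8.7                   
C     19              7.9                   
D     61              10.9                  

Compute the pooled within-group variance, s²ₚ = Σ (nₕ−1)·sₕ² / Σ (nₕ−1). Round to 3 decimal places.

95.686

A: (6−1)·11.4² = 5·129.96 = 649.8
B: (49−1)·8.7² = 48·75.69 = 3633.12
C: (19−1)·7.9² = 18·62.41 = 1123.38
D: (61−1)·10.9² = 60·118.81 = 7128.6
Numerator = 12534.9; denominator = Σ(nₕ−1) = 131.
s²ₚ = 12534.9/131 = 95.68626... → 95.686.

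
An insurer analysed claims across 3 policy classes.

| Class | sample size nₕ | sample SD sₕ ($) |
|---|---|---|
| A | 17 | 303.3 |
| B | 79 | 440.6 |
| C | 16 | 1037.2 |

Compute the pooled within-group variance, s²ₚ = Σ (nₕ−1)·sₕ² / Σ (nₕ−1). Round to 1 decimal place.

Degrees of freedom: 16 + 78 + 15 = 109.
Σ(nₕ−1)sₕ² = 16·91990.89 + 78·194128.36 + 15·1075783.84 = 32750623.92.
s²ₚ = 32750623.92 / 109 = 300464.440... → 300464.4.

300464.4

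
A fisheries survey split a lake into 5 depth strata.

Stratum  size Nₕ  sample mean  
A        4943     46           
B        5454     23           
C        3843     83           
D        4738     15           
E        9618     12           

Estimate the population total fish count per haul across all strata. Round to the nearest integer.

858275

A: 4943·46 = 227378
B: 5454·23 = 125442
C: 3843·83 = 318969
D: 4738·15 = 71070
E: 9618·12 = 115416
τ̂ = Σ Nₕx̄ₕ = 858275.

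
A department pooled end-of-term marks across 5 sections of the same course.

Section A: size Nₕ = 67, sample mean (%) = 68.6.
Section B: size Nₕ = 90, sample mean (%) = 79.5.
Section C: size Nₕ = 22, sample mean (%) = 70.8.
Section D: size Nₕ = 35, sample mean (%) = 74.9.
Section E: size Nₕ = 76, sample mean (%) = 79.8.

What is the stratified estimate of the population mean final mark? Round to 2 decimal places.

N = 67 + 90 + 22 + 35 + 76 = 290.
Weight each subgroup mean by Nₕ/N and sum.
Σ Nₕx̄ₕ = 67·68.6 + 90·79.5 + 22·70.8 + 35·74.9 + 76·79.8 = 4596.2 + 7155 + 1557.6 + 2621.5 + 6064.8 = 21995.1.
Divide by N: 21995.1 / 290 = 75.8452... → 75.85.

75.85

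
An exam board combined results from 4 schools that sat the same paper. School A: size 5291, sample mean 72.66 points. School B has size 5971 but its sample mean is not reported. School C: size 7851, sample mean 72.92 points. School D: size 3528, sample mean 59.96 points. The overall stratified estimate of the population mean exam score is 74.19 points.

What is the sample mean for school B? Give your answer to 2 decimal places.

85.62

N = 5291 + 5971 + 7851 + 3528 = 22641.
Overall total = μ·N = 74.19·22641 = 1679735.79.
Subtract the known strata: 5291·72.66 + 7851·72.92 + 3528·59.96 = 1168477.86.
Remaining total for school B: 1679735.79 − 1168477.86 = 511257.93.
Divide by its size: 511257.93 / 5971 = 85.6235... → 85.62.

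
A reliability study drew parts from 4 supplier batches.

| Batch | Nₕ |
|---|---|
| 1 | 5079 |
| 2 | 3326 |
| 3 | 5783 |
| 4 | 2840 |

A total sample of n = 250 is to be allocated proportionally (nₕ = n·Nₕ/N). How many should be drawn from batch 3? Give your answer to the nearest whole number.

85

Share of batch 3 = 5783/17028 = 0.33962.
Allocate 250 × 0.33962 = 84.904... → 85.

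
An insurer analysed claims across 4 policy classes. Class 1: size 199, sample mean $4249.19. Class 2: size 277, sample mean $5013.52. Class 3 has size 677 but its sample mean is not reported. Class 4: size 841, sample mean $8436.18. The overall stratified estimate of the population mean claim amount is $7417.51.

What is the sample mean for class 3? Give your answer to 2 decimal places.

Σ Nₕx̄ₕ = N·μ, so 677·x̄_3 = 1994·7417.51 − (199·4249.19 + 277·5013.52 + 841·8436.18).
= 14790514.94 − 9329161.23 = 5461353.71.
x̄_3 = 5461353.71 / 677 = 8066.9922... → 8066.99.

8066.99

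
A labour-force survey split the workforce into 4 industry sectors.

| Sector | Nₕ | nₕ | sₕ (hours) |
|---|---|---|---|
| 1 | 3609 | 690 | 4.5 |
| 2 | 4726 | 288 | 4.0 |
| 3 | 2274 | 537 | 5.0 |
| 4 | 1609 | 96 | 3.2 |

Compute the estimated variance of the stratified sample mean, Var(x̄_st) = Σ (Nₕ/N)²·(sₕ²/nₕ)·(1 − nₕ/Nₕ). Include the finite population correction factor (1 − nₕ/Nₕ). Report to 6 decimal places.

N = 12218. Term for each stratum: Wₕ²sₕ²/nₕ·(1−nₕ/Nₕ).
Var(x̄_st) = 0.002071079 + 0.007805636 + 0.001231844 + 0.001739496 = 0.012848055 → 0.012848.

0.012848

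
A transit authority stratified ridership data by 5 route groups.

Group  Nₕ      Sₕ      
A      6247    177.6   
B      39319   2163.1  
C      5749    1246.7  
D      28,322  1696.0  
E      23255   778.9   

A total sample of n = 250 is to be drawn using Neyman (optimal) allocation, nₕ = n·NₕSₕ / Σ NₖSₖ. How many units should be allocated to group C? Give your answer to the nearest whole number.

A: NₕSₕ = 6247·177.6 = 1109467.2
B: NₕSₕ = 39319·2163.1 = 85050928.9
C: NₕSₕ = 5749·1246.7 = 7167278.3
D: NₕSₕ = 28322·1696.0 = 48034112
E: NₕSₕ = 23255·778.9 = 18113319.5
Σ NₕSₕ = 159475105.9.
n_C = 250·7167278.3/159475105.9 = 11.236... → 11.

11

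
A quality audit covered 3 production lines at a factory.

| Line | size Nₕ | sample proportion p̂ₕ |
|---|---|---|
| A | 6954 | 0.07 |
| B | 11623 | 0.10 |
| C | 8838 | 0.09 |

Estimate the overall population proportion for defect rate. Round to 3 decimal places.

Wₕ = Nₕ/N with N = 27415: 0.2537, 0.4240, 0.3224.
p̂_st = 0.2537·0.07 + 0.4240·0.10 + 0.3224·0.09 ≈ 0.08917... → 0.089.

0.089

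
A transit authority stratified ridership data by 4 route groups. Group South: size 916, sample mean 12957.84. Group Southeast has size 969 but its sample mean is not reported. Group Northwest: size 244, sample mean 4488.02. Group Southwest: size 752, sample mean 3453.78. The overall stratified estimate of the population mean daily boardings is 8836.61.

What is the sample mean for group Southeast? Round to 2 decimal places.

10213.18

Σ Nₕx̄ₕ = N·μ, so 969·x̄_Southeast = 2881·8836.61 − (916·12957.84 + 244·4488.02 + 752·3453.78).
= 25458273.41 − 15561700.88 = 9896572.53.
x̄_Southeast = 9896572.53 / 969 = 10213.1811... → 10213.18.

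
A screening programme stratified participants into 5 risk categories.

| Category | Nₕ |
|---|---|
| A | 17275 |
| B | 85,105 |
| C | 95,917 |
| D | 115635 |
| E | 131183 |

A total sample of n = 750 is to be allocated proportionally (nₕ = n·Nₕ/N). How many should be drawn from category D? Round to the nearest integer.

195

Share of category D = 115635/445115 = 0.25979.
Allocate 750 × 0.25979 = 194.840... → 195.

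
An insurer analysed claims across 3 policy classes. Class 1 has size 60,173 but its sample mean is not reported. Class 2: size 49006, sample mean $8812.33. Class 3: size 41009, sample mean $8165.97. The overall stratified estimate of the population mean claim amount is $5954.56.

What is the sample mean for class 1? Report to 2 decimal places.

2120.02

Σ Nₕx̄ₕ = N·μ, so 60173·x̄_1 = 150188·5954.56 − (49006·8812.33 + 41009·8165.97).
= 894303457.28 − 766735307.71 = 127568149.57.
x̄_1 = 127568149.57 / 60173 = 2120.0231... → 2120.02.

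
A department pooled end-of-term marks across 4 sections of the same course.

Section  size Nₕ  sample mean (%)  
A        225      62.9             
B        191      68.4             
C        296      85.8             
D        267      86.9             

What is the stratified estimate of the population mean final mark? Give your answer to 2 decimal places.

N = 979; weights Wₕ = Nₕ/N = (0.2298, 0.1951, 0.3023, 0.2727).
x̄_st = Σ Wₕ·x̄ₕ = 0.2298·62.9 + 0.1951·68.4 + 0.3023·85.8 + 0.2727·86.9 ≈ 77.4423...
→ 77.44.

77.44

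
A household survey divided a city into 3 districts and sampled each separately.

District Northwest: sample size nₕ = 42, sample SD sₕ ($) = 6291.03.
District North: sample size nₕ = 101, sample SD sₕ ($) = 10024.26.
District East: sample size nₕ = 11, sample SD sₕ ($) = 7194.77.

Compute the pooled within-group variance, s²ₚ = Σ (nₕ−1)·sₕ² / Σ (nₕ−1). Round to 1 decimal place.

Northwest: (42−1)·6291.03² = 41·39577058.4609 = 1622659396.8969
North: (101−1)·10024.26² = 100·100485788.5476 = 10048578854.76
East: (11−1)·7194.77² = 10·51764715.3529 = 517647153.529
Numerator = 12188885405.1859; denominator = Σ(nₕ−1) = 151.
s²ₚ = 12188885405.1859/151 = 80721095.399... → 80721095.4.

80721095.4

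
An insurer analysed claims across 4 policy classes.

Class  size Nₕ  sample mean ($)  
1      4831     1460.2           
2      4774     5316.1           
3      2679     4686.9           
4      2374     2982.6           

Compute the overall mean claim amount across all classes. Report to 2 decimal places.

3552.34

N = 14658; weights Wₕ = Nₕ/N = (0.3296, 0.3257, 0.1828, 0.1620).
x̄_st = Σ Wₕ·x̄ₕ = 0.3296·1460.2 + 0.3257·5316.1 + 0.1828·4686.9 + 0.1620·2982.6 ≈ 3552.3390...
→ 3552.34.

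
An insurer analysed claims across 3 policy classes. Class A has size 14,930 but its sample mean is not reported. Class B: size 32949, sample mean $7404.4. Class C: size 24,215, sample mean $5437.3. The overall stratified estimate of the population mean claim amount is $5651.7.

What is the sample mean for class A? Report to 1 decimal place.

2131.4

Σ Nₕx̄ₕ = N·μ, so 14930·x̄_A = 72094·5651.7 − (32949·7404.4 + 24215·5437.3).
= 407453659.8 − 375631795.1 = 31821864.7.
x̄_A = 31821864.7 / 14930 = 2131.404... → 2131.4.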